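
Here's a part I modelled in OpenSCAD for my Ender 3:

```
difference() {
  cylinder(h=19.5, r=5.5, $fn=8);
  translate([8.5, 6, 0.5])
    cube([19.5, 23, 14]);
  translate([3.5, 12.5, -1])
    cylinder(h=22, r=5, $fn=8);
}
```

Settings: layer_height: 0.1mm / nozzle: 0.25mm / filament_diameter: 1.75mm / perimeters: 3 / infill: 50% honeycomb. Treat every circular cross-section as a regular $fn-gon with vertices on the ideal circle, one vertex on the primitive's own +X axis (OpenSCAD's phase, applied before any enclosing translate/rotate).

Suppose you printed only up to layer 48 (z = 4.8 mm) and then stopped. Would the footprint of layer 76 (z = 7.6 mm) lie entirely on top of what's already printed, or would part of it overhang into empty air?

Compare the two slices. At z = 4.8: the r=5.5 cylinder contributes a regular 8-gon of circumradius 5.5 (area = (8/2)·5.500²·sin(360°/8) = 85.56 mm²); the 19.5×23 cube at (8.5, 6) contributes its full rectangle (area 448.50 mm²); the r=5 cylinder at (3.5, 12.5) contributes a regular 8-gon of circumradius 5 (area = (8/2)·5.000²·sin(360°/8) = 70.71 mm²); Subtracting the remaining from the first: starting from the r=5.5 cylinder (85.56 mm²), the 19.5×23 cube at (8.5, 6) misses the remaining region (no effect); the r=5 cylinder at (3.5, 12.5) misses the remaining region (no effect) — area = 85.56 mm². At z = 7.6: the r=5.5 cylinder gives a regular 8-gon of circumradius 5.5 (constant along its height) (area = (8/2)·5.500²·sin(360°/8) = 85.56 mm²); the cube at (8.5, 6) (footprint 19.5×23) is included at this height (area 448.50 mm²); the r=5 cylinder at (3.5, 12.5) gives a regular 8-gon of circumradius 5 (constant along its height) (area = (8/2)·5.000²·sin(360°/8) = 70.71 mm²); After the difference (first − rest): starting from the r=5.5 cylinder (85.56 mm²), the 19.5×23 cube at (8.5, 6) misses the remaining region (no effect); the r=5 cylinder at (3.5, 12.5) misses the remaining region (no effect) — area = 85.56 mm². Checking containment: the cross-section at z = 7.6 is a subset of the cross-section at z = 4.8.

entirely on top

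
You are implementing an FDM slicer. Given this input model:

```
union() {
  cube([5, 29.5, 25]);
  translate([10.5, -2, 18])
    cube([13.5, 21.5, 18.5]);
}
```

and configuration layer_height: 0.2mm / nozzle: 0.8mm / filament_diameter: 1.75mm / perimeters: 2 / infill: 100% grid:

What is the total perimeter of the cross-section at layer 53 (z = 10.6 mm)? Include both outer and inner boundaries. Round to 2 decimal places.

69.00 mm

At z = 10.6 mm: the 5×29.5 cube contributes its full rectangle (perimeter 69.00 mm); the cube at (10.5, -2) is not intersected at this z (z outside [18, 36.5]); Merging all regions: only the 5×29.5 cube is present, so the union is just that shape — boundary = 69.00 mm. Overall, the cross-section is a single solid region. Total boundary length (outer) = 69.00 mm.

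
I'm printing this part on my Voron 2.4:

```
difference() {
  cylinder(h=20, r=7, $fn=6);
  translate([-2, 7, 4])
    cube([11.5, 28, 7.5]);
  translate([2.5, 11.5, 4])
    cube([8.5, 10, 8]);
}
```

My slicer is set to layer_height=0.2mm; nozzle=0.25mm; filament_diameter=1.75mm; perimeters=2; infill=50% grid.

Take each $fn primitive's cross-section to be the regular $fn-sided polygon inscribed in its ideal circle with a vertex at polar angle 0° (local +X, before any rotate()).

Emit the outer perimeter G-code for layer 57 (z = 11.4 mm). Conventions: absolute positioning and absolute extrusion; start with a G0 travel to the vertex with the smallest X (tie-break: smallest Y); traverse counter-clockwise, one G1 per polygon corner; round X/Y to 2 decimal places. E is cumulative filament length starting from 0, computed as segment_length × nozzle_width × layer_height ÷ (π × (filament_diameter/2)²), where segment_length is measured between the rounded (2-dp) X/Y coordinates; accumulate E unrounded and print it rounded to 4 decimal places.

At z = 11.4 mm: the r=7 cylinder contributes a regular 6-gon of circumradius 7; the cube at (-2, 7) is present — its section is the full 11.5×28 rectangle; the 8.5×10 cube at (2.5, 11.5) contributes its full rectangle; Subtracting the remaining from the first: starting from the r=7 cylinder, the 11.5×28 cube at (-2, 7) misses the remaining region (no effect); the 8.5×10 cube at (2.5, 11.5) misses the remaining region (no effect) — 1 connected region. The outline is a single polygon with 6 vertices. Extrusion per mm of travel: 0.25 × 0.2 / (π × 0.875²) = 0.020788. Accumulating E over each segment gives final E = 0.8729.

G0 X-7.00 Y0.00 Z11.40
G1 X-3.50 Y-6.06 E0.1455
G1 X3.50 Y-6.06 E0.2910
G1 X7.00 Y0.00 E0.4365
G1 X3.50 Y6.06 E0.5819
G1 X-3.50 Y6.06 E0.7274
G1 X-7.00 Y0.00 E0.8729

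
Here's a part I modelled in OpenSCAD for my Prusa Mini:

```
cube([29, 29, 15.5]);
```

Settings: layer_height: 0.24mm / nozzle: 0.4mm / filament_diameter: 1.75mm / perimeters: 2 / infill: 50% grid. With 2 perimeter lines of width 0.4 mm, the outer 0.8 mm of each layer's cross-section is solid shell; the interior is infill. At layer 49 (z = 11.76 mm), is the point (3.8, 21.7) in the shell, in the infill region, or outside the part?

At z = 11.76 mm: the cube is present — its section is the full 29×29 rectangle. Overall, the cross-section is a single solid region. The nearest boundary edge runs (0.00, 29.00)→(0.00, 0.00); distance from the point to it = 3.80 mm. The point is inside the cross-section and 3.80 mm from the nearest boundary — more than the 0.8 mm shell width (2 × 0.4), so it's in the infill interior.

infill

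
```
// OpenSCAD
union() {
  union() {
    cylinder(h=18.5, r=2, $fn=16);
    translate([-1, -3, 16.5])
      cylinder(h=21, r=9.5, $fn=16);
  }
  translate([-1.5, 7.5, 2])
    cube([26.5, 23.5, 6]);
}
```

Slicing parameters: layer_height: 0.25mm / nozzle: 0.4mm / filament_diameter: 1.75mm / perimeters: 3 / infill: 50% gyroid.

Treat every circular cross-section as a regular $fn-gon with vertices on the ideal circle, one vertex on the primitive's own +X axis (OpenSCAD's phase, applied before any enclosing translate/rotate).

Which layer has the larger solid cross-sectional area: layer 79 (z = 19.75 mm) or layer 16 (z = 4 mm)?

Layer 79 (z = 19.75): the cylinder is not intersected at this z (z outside [0, 18.5]); the cylinder at (-1, -3): section is a regular 16-gon, circumradius r=9.5 (area = (16/2)·9.500²·sin(360°/16) = 276.30 mm²); Merging all regions: only the r=9.5 cylinder at (-1, -3) is present, so the union is just that shape — area = 276.30 mm²; the cube at (-1.5, 7.5) is not intersected at this z (z outside [2, 8]); Taking the union: only the result so far is present, so the union is just that shape — area = 276.30 mm². So its area = 276.30 mm². Layer 16 (z = 4): the r=2 cylinder gives a regular 16-gon of circumradius 2 (constant along its height) (area = (16/2)·2.000²·sin(360°/16) = 12.25 mm²); the cylinder at (-1, -3) does not reach this height (z outside [16.5, 37.5]); Combining (union): only the r=2 cylinder is present, so the union is just that shape — area = 12.25 mm²; the 26.5×23.5 cube at (-1.5, 7.5) contributes its full rectangle (area 622.75 mm²); Combining (union): the 2 present regions are separate (no shared area or edge), so areas and boundary lengths simply add and each stays a separate island — area = 635.00 mm². So its area = 635.00 mm². Layer 16 is larger (635.00 vs 276.30 mm²).

layer 16 (z = 4 mm)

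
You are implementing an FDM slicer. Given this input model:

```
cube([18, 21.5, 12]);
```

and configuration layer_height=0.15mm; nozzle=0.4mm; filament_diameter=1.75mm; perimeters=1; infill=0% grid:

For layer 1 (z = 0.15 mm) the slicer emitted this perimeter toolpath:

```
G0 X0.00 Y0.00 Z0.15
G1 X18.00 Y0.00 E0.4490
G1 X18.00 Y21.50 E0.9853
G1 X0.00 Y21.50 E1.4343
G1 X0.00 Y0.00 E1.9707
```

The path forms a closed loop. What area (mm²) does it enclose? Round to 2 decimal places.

Apply the shoelace formula to the sequence of (X, Y) vertices; enclosed area = 387.00 mm².

387.00 mm²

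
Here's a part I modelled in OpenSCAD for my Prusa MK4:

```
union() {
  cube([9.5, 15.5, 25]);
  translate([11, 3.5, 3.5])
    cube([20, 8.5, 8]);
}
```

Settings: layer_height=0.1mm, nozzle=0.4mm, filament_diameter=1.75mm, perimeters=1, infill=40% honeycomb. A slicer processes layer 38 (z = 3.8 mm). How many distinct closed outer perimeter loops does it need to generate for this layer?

2

At z = 3.8 mm: the cube (footprint 9.5×15.5) is included at this height; the 20×8.5 cube at (11, 3.5) contributes its full rectangle; Merging all regions: the 2 present regions are separate (no shared area or edge), so areas and boundary lengths simply add and each stays a separate island — 2 connected regions. The result has 2 disconnected regions.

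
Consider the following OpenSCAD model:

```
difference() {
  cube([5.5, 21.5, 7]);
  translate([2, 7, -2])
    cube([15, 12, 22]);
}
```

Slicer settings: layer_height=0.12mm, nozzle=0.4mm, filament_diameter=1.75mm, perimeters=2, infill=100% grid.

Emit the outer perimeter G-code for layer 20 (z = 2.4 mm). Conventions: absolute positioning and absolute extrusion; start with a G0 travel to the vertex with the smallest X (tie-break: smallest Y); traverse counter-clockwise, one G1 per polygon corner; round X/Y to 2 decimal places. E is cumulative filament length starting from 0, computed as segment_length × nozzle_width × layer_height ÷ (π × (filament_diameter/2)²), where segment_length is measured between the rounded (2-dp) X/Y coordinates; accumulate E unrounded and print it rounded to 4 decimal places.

G0 X0.00 Y0.00 Z2.40
G1 X5.50 Y0.00 E0.1098
G1 X5.50 Y7.00 E0.2495
G1 X2.00 Y7.00 E0.3193
G1 X2.00 Y19.00 E0.5588
G1 X5.50 Y19.00 E0.6286
G1 X5.50 Y21.50 E0.6785
G1 X0.00 Y21.50 E0.7883
G1 X0.00 Y0.00 E1.2173

At z = 2.4 mm: the cube (footprint 5.5×21.5) is included at this height; the cube at (2, 7) is present — its section is the full 15×12 rectangle; Taking the first minus the rest: starting from the 5.5×21.5 cube, the 15×12 cube at (2, 7) partially overlaps it — only the 42.00 mm² overlap (of its 180.00 mm²) is removed, clipping the outline — 1 connected region. The outline is a single polygon with 8 vertices. Extrusion per mm of travel: 0.4 × 0.12 / (π × 0.875²) = 0.019956. Accumulating E over each segment gives final E = 1.2173.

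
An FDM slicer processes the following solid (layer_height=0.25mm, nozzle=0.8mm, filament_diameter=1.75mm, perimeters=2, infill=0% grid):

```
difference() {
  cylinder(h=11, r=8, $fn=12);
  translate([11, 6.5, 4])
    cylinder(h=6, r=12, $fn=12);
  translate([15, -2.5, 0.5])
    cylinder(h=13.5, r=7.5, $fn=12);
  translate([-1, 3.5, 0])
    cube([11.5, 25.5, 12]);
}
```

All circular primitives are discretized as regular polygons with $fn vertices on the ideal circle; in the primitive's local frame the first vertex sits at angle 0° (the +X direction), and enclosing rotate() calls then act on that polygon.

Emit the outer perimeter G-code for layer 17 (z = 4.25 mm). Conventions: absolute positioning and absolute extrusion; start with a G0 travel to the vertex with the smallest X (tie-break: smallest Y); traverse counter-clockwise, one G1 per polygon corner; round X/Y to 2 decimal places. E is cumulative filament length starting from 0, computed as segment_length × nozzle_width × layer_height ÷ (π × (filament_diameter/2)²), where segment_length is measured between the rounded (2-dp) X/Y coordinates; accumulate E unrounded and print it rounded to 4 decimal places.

At z = 4.25 mm: the cylinder: section is a regular 12-gon, circumradius r=8; the r=12 cylinder at (11, 6.5) gives a regular 12-gon of circumradius 12 (constant along its height); the r=7.5 cylinder at (15, -2.5) contributes a regular 12-gon of circumradius 7.5; the cube at (-1, 3.5) (footprint 11.5×25.5) is included at this height; After the difference (first − rest): starting from the r=8 cylinder, the r=12 cylinder at (11, 6.5) partially overlaps it — only the 67.55 mm² overlap (of its 432.00 mm²) is removed, clipping the outline; the r=7.5 cylinder at (15, -2.5) misses the remaining region (no effect); the 11.5×25.5 cube at (-1, 3.5) partially overlaps it — only the 1.42 mm² overlap (of its 293.25 mm²) is removed, clipping the outline — 1 connected region. The outline is a single polygon with 13 vertices. Extrusion per mm of travel: 0.8 × 0.25 / (π × 0.875²) = 0.083150. Accumulating E over each segment gives final E = 3.9628.

G0 X-8.00 Y0.00 Z4.25
G1 X-6.93 Y-4.00 E0.3443
G1 X-4.00 Y-6.93 E0.6888
G1 X0.00 Y-8.00 E1.0331
G1 X4.00 Y-6.93 E1.3774
G1 X6.61 Y-4.32 E1.6843
G1 X5.00 Y-3.89 E1.8229
G1 X0.61 Y0.50 E2.3391
G1 X-0.20 Y3.50 E2.5975
G1 X-1.00 Y3.50 E2.6640
G1 X-1.00 Y7.73 E3.0158
G1 X-4.00 Y6.93 E3.2739
G1 X-6.93 Y4.00 E3.6185
G1 X-8.00 Y0.00 E3.9628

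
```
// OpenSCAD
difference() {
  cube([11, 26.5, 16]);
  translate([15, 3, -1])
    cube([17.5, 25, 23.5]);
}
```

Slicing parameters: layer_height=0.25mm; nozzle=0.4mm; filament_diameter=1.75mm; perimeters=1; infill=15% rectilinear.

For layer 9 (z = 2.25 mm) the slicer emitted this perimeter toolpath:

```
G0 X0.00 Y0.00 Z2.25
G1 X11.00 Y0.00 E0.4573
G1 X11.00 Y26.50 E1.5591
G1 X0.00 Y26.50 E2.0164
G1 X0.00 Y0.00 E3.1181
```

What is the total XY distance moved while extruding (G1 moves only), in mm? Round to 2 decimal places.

75.00 mm

Sum the Euclidean lengths of each G1 segment: total = 75.00 mm.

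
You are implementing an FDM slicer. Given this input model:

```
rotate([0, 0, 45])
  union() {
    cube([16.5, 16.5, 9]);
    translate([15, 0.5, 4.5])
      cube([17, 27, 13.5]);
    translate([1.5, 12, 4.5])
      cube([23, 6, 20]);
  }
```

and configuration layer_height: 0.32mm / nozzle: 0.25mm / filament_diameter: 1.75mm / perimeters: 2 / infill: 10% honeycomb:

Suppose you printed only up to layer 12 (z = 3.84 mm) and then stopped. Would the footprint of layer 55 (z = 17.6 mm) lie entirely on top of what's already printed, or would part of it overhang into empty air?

Compare the two slices. At z = 3.84: the 16.5×16.5 cube contributes its full rectangle (area 272.25 mm²); the cube at (15, 0.5) does not reach this height (z outside [4.5, 18]); the cube at (1.5, 12) is absent (z outside [4.5, 24.5]); Merging all regions: only the 16.5×16.5 cube is present, so the union is just that shape — area = 272.25 mm²; (whole slice rotated 45° about Z — lengths, areas and connectivity unchanged). At z = 17.6: the cube is absent (z outside [0, 9]); the cube at (15, 0.5) (footprint 17×27) is included at this height (area 459.00 mm²); the cube at (1.5, 12) is present — its section is the full 23×6 rectangle (area 138.00 mm²); Taking the union: the regions partially overlap — summed areas 597.00 mm² minus the doubly-counted overlap 57.00 mm² gives 540.00 mm² — area = 540.00 mm²; (whole slice rotated 45° about Z — lengths, areas and connectivity unchanged). Checking containment: at z = 17.6 the cross-section extends beyond the z = 3.84 cross-section by about 455.25 mm².

part overhangs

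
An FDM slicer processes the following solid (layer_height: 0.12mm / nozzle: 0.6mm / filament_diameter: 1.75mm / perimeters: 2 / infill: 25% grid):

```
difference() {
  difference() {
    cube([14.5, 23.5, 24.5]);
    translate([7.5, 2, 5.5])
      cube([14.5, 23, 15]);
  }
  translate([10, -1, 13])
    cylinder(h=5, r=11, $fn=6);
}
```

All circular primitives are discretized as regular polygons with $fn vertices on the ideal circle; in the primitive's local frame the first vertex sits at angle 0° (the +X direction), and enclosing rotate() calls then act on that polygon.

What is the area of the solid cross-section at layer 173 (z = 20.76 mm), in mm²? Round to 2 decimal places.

At z = 20.76 mm: the 14.5×23.5 cube contributes its full rectangle (area 340.75 mm²); the cube at (7.5, 2) does not reach this height (z outside [5.5, 20.5]); Subtracting the remaining from the first: none of the subtracted shapes is present at this height, so the 14.5×23.5 cube is unchanged — area = 340.75 mm²; the cylinder at (10, -1) is absent (z outside [13, 18]); Taking the first minus the rest: none of the subtracted shapes is present at this height, so that combined region is unchanged — area = 340.75 mm². Overall, the cross-section is a single solid region. Net area = 340.75 mm².

340.75 mm²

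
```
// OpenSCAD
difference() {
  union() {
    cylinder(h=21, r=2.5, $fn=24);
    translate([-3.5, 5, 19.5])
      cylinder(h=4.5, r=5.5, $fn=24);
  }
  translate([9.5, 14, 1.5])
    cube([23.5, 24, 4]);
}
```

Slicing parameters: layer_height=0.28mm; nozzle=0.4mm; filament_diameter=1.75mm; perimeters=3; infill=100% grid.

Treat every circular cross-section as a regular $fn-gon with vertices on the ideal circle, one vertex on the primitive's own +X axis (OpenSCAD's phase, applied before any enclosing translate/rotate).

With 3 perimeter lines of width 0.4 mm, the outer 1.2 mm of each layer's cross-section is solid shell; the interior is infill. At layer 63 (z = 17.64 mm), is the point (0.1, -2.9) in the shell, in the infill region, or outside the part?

outside

At z = 17.64 mm: the cylinder: section is a regular 24-gon, circumradius r=2.5; the cylinder at (-3.5, 5) is not intersected at this z (z outside [19.5, 24]); Merging all regions: only the r=2.5 cylinder is present, so the union is just that shape — 1 connected region; the cube at (9.5, 14) is absent (z outside [1.5, 5.5]); Subtracting the remaining from the first: none of the subtracted shapes is present at this height, so that combined region is unchanged — 1 connected region. Overall, the cross-section is a single solid region. The nearest boundary edge runs (-0.00, -2.50)→(0.65, -2.41); distance from the point to it = 0.41 mm. The point is not inside any of the regions above, so it lies outside the cross-section (0.41 mm from the nearest boundary).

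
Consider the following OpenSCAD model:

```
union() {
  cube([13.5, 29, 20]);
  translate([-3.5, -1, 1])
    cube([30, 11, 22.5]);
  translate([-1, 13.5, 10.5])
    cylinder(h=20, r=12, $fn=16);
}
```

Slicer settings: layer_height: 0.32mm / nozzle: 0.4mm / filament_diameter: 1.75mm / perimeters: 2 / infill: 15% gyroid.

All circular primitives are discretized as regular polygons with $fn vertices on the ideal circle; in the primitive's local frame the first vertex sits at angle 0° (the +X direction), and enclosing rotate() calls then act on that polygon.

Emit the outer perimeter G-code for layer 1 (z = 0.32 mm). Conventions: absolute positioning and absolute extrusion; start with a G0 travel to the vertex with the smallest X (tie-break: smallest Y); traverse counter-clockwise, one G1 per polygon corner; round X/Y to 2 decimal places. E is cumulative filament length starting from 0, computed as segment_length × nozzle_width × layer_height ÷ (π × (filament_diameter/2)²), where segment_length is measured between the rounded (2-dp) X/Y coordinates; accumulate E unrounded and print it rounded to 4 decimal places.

G0 X0.00 Y0.00 Z0.32
G1 X13.50 Y0.00 E0.7184
G1 X13.50 Y29.00 E2.2617
G1 X0.00 Y29.00 E2.9801
G1 X0.00 Y0.00 E4.5234

At z = 0.32 mm: the cube is present — its section is the full 13.5×29 rectangle; the cube at (-3.5, -1) does not reach this height (z outside [1, 23.5]); the cylinder at (-1, 13.5) does not reach this height (z outside [10.5, 30.5]); Combining (union): only the 13.5×29 cube is present, so the union is just that shape — 1 connected region. The outline is a single polygon with 4 vertices. Extrusion per mm of travel: 0.4 × 0.32 / (π × 0.875²) = 0.053216. Accumulating E over each segment gives final E = 4.5234.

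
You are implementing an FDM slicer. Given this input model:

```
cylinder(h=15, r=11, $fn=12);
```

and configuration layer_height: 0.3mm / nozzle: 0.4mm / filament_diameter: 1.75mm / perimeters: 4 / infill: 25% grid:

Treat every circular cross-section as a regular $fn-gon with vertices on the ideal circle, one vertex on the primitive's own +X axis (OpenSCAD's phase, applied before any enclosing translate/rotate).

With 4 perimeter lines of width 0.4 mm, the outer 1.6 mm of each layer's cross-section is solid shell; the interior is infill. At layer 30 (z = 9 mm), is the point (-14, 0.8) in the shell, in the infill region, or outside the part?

outside

At z = 9 mm: the r=11 cylinder contributes a regular 12-gon of circumradius 11. Overall, the cross-section is a single solid region. The nearest boundary edge runs (-9.53, 5.50)→(-11.00, 0.00); distance from the point to it = 3.10 mm. The point is not inside any of the regions above, so it lies outside the cross-section (3.10 mm from the nearest boundary).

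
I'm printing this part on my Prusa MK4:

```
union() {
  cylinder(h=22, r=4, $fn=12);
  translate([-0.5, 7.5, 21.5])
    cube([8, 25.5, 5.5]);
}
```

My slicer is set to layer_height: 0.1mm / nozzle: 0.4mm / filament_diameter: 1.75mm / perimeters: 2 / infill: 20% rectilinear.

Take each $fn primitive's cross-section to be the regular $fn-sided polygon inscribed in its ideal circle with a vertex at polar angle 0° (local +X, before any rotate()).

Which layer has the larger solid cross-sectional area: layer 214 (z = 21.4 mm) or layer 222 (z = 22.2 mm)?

Layer 214 (z = 21.4): the cylinder: section is a regular 12-gon, circumradius r=4 (area = (12/2)·4.000²·sin(360°/12) = 48.00 mm²); the cube at (-0.5, 7.5) does not reach this height (z outside [21.5, 27]); Combining (union): only the r=4 cylinder is present, so the union is just that shape — area = 48.00 mm². So its area = 48.00 mm². Layer 222 (z = 22.2): the cylinder does not reach this height (z outside [0, 22]); the cube at (-0.5, 7.5) is present — its section is the full 8×25.5 rectangle (area 204.00 mm²); Combining (union): only the 8×25.5 cube at (-0.5, 7.5) is present, so the union is just that shape — area = 204.00 mm². So its area = 204.00 mm². Layer 222 is larger (204.00 vs 48.00 mm²).

layer 222 (z = 22.2 mm)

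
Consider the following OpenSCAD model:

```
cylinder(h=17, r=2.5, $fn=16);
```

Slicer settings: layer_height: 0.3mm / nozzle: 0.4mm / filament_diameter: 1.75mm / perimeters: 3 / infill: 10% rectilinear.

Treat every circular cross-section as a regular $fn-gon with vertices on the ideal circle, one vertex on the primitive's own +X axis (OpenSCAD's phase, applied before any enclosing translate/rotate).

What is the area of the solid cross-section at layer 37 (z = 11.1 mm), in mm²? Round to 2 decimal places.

19.13 mm²

At z = 11.1 mm: the cylinder: section is a regular 16-gon, circumradius r=2.5 (area = (16/2)·2.500²·sin(360°/16) = 19.13 mm²). Overall, the cross-section is a single solid region. Net area = 19.13 mm².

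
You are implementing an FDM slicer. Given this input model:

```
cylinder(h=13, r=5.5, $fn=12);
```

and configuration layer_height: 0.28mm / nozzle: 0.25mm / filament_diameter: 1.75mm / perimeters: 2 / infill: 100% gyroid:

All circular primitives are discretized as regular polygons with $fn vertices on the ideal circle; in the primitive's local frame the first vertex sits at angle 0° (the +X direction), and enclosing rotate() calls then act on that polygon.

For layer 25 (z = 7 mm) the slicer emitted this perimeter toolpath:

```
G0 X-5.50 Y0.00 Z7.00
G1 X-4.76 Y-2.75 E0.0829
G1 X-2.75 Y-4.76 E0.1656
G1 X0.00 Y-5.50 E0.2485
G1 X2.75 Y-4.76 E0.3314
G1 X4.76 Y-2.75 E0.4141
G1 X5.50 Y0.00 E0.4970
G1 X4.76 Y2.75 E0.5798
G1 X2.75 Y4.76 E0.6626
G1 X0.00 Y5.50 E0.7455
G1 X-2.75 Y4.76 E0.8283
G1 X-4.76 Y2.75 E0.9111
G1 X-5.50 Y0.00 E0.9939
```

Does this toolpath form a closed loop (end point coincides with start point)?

Start point (G0): (-5.50, 0.00). End point (last G1): the path returns to the start — closed.

yes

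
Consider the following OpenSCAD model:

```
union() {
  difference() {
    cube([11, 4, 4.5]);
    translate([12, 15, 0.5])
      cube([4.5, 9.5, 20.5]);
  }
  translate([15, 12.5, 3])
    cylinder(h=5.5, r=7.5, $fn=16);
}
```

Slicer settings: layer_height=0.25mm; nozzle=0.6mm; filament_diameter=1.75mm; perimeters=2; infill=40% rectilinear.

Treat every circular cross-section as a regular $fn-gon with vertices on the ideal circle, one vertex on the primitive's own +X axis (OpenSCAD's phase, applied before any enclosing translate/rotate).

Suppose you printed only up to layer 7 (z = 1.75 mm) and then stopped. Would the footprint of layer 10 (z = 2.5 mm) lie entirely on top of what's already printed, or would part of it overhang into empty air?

entirely on top

Compare the two slices. At z = 1.75: the cube is present — its section is the full 11×4 rectangle (area 44.00 mm²); the cube at (12, 15) is present — its section is the full 4.5×9.5 rectangle (area 42.75 mm²); Taking the first minus the rest: starting from the 11×4 cube (44.00 mm²), the 4.5×9.5 cube at (12, 15) misses the remaining region (no effect) — area = 44.00 mm²; the cylinder at (15, 12.5) is not intersected at this z (z outside [3, 8.5]); Combining (union): only that combined region is present, so the union is just that shape — area = 44.00 mm². At z = 2.5: the cube is present — its section is the full 11×4 rectangle (area 44.00 mm²); the 4.5×9.5 cube at (12, 15) contributes its full rectangle (area 42.75 mm²); After the difference (first − rest): starting from the 11×4 cube (44.00 mm²), the 4.5×9.5 cube at (12, 15) misses the remaining region (no effect) — area = 44.00 mm²; the cylinder at (15, 12.5) does not reach this height (z outside [3, 8.5]); Taking the union: only that combined region is present, so the union is just that shape — area = 44.00 mm². Checking containment: the cross-section at z = 2.5 is a subset of the cross-section at z = 1.75.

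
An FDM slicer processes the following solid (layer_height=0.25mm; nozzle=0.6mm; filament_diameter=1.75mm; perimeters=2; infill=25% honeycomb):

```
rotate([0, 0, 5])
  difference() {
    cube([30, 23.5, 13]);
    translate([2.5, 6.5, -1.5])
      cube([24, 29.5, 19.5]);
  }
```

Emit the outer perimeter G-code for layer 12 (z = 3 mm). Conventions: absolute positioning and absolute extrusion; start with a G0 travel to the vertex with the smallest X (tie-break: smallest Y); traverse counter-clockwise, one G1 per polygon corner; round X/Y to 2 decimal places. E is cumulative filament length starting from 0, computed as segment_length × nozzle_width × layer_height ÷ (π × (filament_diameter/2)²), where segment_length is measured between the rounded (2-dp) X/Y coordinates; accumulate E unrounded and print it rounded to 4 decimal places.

At z = 3 mm: the cube (footprint 30×23.5) is included at this height; the cube at (2.5, 6.5) (footprint 24×29.5) is included at this height; Subtracting the remaining from the first: starting from the 30×23.5 cube, the 24×29.5 cube at (2.5, 6.5) partially overlaps it — only the 408.00 mm² overlap (of its 708.00 mm²) is removed, clipping the outline — 1 connected region; (rotated 5° about Z; rotation is an isometry so areas/perimeters/island counts are preserved). The outline is a single polygon with 8 vertices. Extrusion per mm of travel: 0.6 × 0.25 / (π × 0.875²) = 0.062363. Accumulating E over each segment gives final E = 8.7948.

G0 X-2.05 Y23.41 Z3.00
G1 X0.00 Y0.00 E1.4655
G1 X29.89 Y2.61 E3.3366
G1 X27.84 Y26.03 E4.8027
G1 X24.35 Y25.72 E5.0212
G1 X25.83 Y8.78 E6.0817
G1 X1.92 Y6.69 E7.5785
G1 X0.44 Y23.63 E8.6389
G1 X-2.05 Y23.41 E8.7948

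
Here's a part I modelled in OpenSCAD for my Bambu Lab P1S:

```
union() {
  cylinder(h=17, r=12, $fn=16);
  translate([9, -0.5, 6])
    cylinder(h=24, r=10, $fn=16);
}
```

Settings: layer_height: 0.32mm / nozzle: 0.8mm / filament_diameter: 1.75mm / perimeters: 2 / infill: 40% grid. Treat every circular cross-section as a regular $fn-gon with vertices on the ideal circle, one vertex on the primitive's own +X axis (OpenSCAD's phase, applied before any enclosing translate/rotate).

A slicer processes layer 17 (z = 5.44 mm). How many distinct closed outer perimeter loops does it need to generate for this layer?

At z = 5.44 mm: the cylinder: section is a regular 16-gon, circumradius r=12; the cylinder at (9, -0.5) is absent (z outside [6, 30]); Merging all regions: only the r=12 cylinder is present, so the union is just that shape — 1 connected region. The result has 1 disconnected region.

1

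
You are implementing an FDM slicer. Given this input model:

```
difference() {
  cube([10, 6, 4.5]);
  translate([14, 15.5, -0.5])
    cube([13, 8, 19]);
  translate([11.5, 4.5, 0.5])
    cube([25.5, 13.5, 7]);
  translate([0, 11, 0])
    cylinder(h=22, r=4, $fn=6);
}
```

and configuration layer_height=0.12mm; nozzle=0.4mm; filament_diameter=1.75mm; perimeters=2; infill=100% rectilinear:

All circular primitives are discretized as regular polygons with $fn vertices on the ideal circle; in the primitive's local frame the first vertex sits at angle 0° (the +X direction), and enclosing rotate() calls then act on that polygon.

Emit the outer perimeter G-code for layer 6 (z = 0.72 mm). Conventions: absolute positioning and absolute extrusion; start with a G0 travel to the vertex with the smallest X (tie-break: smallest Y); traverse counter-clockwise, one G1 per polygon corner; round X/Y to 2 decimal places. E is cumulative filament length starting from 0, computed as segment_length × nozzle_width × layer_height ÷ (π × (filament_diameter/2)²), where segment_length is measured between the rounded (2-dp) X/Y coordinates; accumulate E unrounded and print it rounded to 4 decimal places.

At z = 0.72 mm: the cube (footprint 10×6) is included at this height; the cube at (14, 15.5) is present — its section is the full 13×8 rectangle; the 25.5×13.5 cube at (11.5, 4.5) contributes its full rectangle; the r=4 cylinder at (0, 11) gives a regular 6-gon of circumradius 4 (constant along its height); Subtracting the remaining from the first: starting from the 10×6 cube, the 13×8 cube at (14, 15.5) misses the remaining region (no effect); the 25.5×13.5 cube at (11.5, 4.5) misses the remaining region (no effect); the r=4 cylinder at (0, 11) misses the remaining region (no effect) — 1 connected region. The outline is a single polygon with 4 vertices. Extrusion per mm of travel: 0.4 × 0.12 / (π × 0.875²) = 0.019956. Accumulating E over each segment gives final E = 0.6386.

G0 X0.00 Y0.00 Z0.72
G1 X10.00 Y0.00 E0.1996
G1 X10.00 Y6.00 E0.3193
G1 X0.00 Y6.00 E0.5189
G1 X0.00 Y0.00 E0.6386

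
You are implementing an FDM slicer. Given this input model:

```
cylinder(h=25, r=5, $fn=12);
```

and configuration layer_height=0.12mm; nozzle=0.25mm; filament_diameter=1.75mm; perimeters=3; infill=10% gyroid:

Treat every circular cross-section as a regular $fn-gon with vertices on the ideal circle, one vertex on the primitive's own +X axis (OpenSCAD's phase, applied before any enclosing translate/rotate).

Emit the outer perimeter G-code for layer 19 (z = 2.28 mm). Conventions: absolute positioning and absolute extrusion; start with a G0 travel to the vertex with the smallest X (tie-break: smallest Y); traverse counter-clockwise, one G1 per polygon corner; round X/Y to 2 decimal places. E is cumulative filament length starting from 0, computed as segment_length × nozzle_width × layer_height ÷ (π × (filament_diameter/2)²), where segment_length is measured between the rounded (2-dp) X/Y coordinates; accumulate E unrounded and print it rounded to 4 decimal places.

At z = 2.28 mm: the r=5 cylinder contributes a regular 12-gon of circumradius 5. The outline is a single polygon with 12 vertices. Extrusion per mm of travel: 0.25 × 0.12 / (π × 0.875²) = 0.012473. Accumulating E over each segment gives final E = 0.3874.

G0 X-5.00 Y0.00 Z2.28
G1 X-4.33 Y-2.50 E0.0323
G1 X-2.50 Y-4.33 E0.0646
G1 X0.00 Y-5.00 E0.0968
G1 X2.50 Y-4.33 E0.1291
G1 X4.33 Y-2.50 E0.1614
G1 X5.00 Y0.00 E0.1937
G1 X4.33 Y2.50 E0.2260
G1 X2.50 Y4.33 E0.2582
G1 X0.00 Y5.00 E0.2905
G1 X-2.50 Y4.33 E0.3228
G1 X-4.33 Y2.50 E0.3551
G1 X-5.00 Y0.00 E0.3874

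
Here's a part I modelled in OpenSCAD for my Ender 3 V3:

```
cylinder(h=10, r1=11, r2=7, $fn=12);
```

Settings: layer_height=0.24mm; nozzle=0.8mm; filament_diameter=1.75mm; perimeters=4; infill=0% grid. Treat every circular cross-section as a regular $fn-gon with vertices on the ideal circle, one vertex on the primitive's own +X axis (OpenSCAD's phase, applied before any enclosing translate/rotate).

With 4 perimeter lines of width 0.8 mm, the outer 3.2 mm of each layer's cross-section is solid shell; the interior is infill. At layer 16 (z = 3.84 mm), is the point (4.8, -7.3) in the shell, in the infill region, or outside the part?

shell

At z = 3.84 mm: the cone: at t=0.384 of its height the radius interpolates to r₁+(r₂−r₁)t = 9.464, giving a regular 12-gon of that circumradius. Overall, the cross-section is a single solid region. The nearest boundary edge runs (4.73, -8.20)→(8.20, -4.73); distance from the point to it = 0.59 mm. The point is inside the cross-section, 0.59 mm from the nearest boundary — within the 3.2 mm shell band (4 × 0.8).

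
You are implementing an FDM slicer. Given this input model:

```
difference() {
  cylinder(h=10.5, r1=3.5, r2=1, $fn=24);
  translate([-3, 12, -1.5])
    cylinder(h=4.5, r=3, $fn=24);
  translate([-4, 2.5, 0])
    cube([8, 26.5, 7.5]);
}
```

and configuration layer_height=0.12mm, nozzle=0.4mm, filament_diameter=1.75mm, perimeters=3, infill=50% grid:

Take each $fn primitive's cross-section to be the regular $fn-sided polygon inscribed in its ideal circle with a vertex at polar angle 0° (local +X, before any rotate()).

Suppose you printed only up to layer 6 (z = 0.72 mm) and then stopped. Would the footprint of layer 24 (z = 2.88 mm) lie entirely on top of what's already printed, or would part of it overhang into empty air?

Compare the two slices. At z = 0.72: the cone contributes a regular 24-gon of circumradius 3.329 (interpolated between r1=3.5 and r2=1 at t=0.069) (area = (24/2)·3.329²·sin(360°/24) = 34.41 mm²); the r=3 cylinder at (-3, 12) gives a regular 24-gon of circumradius 3 (constant along its height) (area = (24/2)·3.000²·sin(360°/24) = 27.95 mm²); the 8×26.5 cube at (-4, 2.5) contributes its full rectangle (area 212.00 mm²); Subtracting the remaining from the first: starting from the cone (34.41 mm²), the r=3 cylinder at (-3, 12) misses the remaining region (no effect); the 8×26.5 cube at (-4, 2.5) partially overlaps it — only the 2.40 mm² overlap (of its 212.00 mm²) is removed, clipping the outline — area = 32.01 mm². At z = 2.88: the cone (r1=3.5→r2=1) has section circumradius 2.814 here — a regular 24-gon (area = (24/2)·2.814²·sin(360°/24) = 24.60 mm²); the cylinder at (-3, 12): section is a regular 24-gon, circumradius r=3 (area = (24/2)·3.000²·sin(360°/24) = 27.95 mm²); the 8×26.5 cube at (-4, 2.5) contributes its full rectangle (area 212.00 mm²); After the difference (first − rest): starting from the cone (24.60 mm²), the r=3 cylinder at (-3, 12) misses the remaining region (no effect); the 8×26.5 cube at (-4, 2.5) partially overlaps it — only the 0.50 mm² overlap (of its 212.00 mm²) is removed, clipping the outline — area = 24.10 mm². Checking containment: the cross-section at z = 2.88 is a subset of the cross-section at z = 0.72.

entirely on top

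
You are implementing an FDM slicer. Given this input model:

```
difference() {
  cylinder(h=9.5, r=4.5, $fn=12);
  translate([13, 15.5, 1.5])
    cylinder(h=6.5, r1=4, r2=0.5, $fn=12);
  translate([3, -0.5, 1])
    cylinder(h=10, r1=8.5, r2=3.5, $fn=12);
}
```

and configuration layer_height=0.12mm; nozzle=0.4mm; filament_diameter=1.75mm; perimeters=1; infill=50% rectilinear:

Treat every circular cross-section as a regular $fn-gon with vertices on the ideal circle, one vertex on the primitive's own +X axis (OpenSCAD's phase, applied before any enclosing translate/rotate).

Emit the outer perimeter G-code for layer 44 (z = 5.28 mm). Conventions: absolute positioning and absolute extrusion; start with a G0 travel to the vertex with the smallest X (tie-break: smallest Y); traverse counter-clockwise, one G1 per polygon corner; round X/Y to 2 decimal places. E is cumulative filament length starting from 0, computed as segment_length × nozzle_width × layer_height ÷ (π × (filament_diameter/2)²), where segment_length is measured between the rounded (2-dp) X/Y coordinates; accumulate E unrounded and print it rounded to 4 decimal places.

G0 X-4.50 Y0.00 Z5.28
G1 X-3.90 Y-2.25 E0.0465
G1 X-2.52 Y-3.62 E0.0853
G1 X-3.36 Y-0.50 E0.1498
G1 X-2.51 Y2.68 E0.2154
G1 X-0.94 Y4.25 E0.2598
G1 X-2.25 Y3.90 E0.2868
G1 X-3.90 Y2.25 E0.3334
G1 X-4.50 Y0.00 E0.3798

At z = 5.28 mm: the r=4.5 cylinder gives a regular 12-gon of circumradius 4.5 (constant along its height); the cone at (13, 15.5): at t=0.582 of its height the radius interpolates to r₁+(r₂−r₁)t = 1.965, giving a regular 12-gon of that circumradius; the cone at (3, -0.5) contributes a regular 12-gon of circumradius 6.360 (interpolated between r1=8.5 and r2=3.5 at t=0.428); Taking the first minus the rest: starting from the r=4.5 cylinder, the cone at (13, 15.5) misses the remaining region (no effect); the cone at (3, -0.5) partially overlaps it — only the 53.05 mm² overlap (of its 121.35 mm²) is removed, clipping the outline — 1 connected region. The outline is a single polygon with 8 vertices. Extrusion per mm of travel: 0.4 × 0.12 / (π × 0.875²) = 0.019956. Accumulating E over each segment gives final E = 0.3798.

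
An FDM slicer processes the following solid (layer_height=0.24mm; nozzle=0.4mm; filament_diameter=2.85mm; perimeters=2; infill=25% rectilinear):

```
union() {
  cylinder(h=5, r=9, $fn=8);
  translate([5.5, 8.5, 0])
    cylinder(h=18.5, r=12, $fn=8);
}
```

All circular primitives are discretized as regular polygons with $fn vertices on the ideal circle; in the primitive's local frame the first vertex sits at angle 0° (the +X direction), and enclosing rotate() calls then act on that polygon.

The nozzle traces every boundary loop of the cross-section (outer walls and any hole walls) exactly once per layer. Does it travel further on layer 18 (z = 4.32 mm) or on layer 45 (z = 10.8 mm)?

layer 18 (z = 4.32 mm)

Layer 18 (z = 4.32): the r=9 cylinder gives a regular 8-gon of circumradius 9 (constant along its height) (perimeter = 2·8·9.000·sin(180°/8) = 55.11 mm); the r=12 cylinder at (5.5, 8.5) contributes a regular 8-gon of circumradius 12 (perimeter = 2·8·12.000·sin(180°/8) = 73.48 mm); Merging all regions: the regions partially overlap (shared area 116.36 mm²), so the edge portions inside another operand are dropped and the merged outline is re-measured after clipping — boundary = 86.91 mm. So its perimeter = 86.91 mm. Layer 45 (z = 10.8): the cylinder is not intersected at this z (z outside [0, 5]); the cylinder at (5.5, 8.5): section is a regular 8-gon, circumradius r=12 (perimeter = 2·8·12.000·sin(180°/8) = 73.48 mm); Taking the union: only the r=12 cylinder at (5.5, 8.5) is present, so the union is just that shape — boundary = 73.48 mm. So its perimeter = 73.48 mm. Layer 18 is larger (86.91 vs 73.48 mm).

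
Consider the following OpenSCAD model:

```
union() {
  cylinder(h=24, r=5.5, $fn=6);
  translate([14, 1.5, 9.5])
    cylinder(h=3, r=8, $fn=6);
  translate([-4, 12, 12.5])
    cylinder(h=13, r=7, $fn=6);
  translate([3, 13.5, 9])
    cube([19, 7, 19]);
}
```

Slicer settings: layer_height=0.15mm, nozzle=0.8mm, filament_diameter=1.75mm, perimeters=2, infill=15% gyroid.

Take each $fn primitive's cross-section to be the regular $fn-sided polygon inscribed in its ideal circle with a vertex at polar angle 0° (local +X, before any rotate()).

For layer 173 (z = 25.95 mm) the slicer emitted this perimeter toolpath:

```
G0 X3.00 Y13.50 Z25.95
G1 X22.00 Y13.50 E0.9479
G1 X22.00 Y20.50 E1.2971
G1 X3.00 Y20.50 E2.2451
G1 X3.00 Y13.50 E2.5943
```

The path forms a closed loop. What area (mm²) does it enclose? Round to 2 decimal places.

Apply the shoelace formula to the sequence of (X, Y) vertices; enclosed area = 133.00 mm².

133.00 mm²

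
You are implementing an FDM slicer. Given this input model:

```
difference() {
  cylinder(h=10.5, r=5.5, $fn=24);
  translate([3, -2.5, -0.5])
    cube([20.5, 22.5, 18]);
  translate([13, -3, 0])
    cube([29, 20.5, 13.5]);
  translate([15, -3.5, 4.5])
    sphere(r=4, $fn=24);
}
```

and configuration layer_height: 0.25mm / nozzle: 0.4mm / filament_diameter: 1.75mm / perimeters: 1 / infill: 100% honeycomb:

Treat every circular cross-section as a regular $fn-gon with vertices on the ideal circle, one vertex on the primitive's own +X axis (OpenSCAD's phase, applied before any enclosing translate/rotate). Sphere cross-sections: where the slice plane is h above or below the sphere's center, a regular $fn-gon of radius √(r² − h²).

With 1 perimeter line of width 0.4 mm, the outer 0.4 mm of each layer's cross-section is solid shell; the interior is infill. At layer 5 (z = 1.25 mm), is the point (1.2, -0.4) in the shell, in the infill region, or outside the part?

At z = 1.25 mm: the r=5.5 cylinder contributes a regular 24-gon of circumradius 5.5; the cube at (3, -2.5) is present — its section is the full 20.5×22.5 rectangle; the cube at (13, -3) (footprint 29×20.5) is included at this height; the r=4 sphere at (15, -3.5) slices to a regular 24-gon of circumradius 2.332 (√(r²−h²) with h=3.25 from center); Taking the first minus the rest: starting from the r=5.5 cylinder, the 20.5×22.5 cube at (3, -2.5) partially overlaps it — only the 13.62 mm² overlap (of its 461.25 mm²) is removed, clipping the outline; the 29×20.5 cube at (13, -3) misses the remaining region (no effect); the r=4 sphere at (15, -3.5) misses the remaining region (no effect) — 1 connected region. Overall, the cross-section is a single solid region. The nearest boundary edge runs (3.00, 4.57)→(3.00, -2.50); distance from the point to it = 1.80 mm. The point is inside the cross-section and 1.80 mm from the nearest boundary — more than the 0.4 mm shell width (1 × 0.4), so it's in the infill interior.

infill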